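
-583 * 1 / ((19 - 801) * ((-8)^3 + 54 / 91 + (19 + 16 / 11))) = -583583/384308426 = 0.00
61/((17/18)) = 64.59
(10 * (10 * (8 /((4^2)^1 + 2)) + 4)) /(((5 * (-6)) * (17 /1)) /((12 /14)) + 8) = -760/5283 = -0.14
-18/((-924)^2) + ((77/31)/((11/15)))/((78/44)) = 36522237/19115096 = 1.91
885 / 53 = 16.70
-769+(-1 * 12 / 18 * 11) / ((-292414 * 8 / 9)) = -899465431/1169656 = -769.00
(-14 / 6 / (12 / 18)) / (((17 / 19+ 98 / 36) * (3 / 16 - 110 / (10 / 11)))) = 19152/2391121 = 0.01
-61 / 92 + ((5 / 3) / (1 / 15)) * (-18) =-450.66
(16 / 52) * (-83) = -332/13 = -25.54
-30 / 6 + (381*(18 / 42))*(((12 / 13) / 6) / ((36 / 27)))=2519/182 = 13.84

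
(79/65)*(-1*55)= -869/13 = -66.85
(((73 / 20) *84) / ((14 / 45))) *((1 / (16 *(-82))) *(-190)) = 187245/1312 = 142.72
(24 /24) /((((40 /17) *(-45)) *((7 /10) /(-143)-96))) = 2431/24711660 = 0.00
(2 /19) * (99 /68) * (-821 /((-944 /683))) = 55513557/609824 = 91.03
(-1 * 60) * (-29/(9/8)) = 4640/3 = 1546.67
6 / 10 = 3/5 = 0.60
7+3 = 10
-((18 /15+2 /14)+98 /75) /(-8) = 1391/4200 = 0.33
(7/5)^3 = 2.74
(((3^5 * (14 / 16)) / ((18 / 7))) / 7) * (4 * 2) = 189/2 = 94.50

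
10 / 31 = 0.32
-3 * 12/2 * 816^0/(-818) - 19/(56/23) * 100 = -4468199/5726 = -780.34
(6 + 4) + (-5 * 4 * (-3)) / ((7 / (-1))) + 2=24/7 = 3.43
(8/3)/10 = 4/15 = 0.27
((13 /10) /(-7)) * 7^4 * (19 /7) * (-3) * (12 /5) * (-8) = -1742832/25 = -69713.28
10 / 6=5/3 = 1.67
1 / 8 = 0.12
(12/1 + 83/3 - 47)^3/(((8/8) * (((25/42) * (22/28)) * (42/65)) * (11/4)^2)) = -23296/135 = -172.56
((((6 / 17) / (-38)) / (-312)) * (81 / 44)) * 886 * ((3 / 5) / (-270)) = -3987/36951200 = 0.00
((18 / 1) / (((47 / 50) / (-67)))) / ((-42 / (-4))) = -40200/329 = -122.19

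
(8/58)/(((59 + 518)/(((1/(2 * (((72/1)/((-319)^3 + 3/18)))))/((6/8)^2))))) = -389541106/4066119 = -95.80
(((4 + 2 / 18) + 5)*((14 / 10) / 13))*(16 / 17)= 9184/9945 = 0.92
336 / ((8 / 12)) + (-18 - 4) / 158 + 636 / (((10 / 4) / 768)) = 77373809/395 = 195883.06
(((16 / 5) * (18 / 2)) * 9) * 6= 7776/5 = 1555.20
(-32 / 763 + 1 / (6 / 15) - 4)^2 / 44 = 5536609/102461744 = 0.05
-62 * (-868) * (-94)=-5058704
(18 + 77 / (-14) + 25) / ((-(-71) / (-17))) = -1275/142 = -8.98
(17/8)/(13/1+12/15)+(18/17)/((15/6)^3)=260113/1173000 = 0.22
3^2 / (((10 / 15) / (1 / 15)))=9/10 = 0.90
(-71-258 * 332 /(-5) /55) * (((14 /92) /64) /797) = 462917/645251200 = 0.00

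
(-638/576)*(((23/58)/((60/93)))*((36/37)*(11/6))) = -86273/71040 = -1.21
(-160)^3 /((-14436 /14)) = 14336000/3609 = 3972.29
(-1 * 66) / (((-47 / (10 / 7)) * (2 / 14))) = 660/47 = 14.04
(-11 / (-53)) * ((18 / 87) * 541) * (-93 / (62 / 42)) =-2249478/1537 = -1463.55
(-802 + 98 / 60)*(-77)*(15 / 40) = 1848847/80 = 23110.59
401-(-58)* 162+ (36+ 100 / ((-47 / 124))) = 449751/47 = 9569.17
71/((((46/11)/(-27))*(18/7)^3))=-26.96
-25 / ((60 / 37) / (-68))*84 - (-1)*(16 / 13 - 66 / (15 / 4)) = 5722836/65 = 88043.63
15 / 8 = 1.88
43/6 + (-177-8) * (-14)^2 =-217517/6 = -36252.83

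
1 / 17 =0.06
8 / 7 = 1.14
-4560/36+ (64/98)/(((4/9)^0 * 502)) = -126.67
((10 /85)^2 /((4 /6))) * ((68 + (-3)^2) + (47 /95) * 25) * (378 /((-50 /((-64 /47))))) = 123234048/6451925 = 19.10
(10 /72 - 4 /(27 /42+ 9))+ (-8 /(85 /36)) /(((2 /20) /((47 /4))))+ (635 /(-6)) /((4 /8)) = -5600353/9180 = -610.06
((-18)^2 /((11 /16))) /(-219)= -1728/803 = -2.15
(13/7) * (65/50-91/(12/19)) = -265.17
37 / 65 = 0.57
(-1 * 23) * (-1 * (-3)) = -69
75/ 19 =3.95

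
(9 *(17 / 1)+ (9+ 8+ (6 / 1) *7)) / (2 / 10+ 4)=1060/21 = 50.48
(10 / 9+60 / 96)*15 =625/24 = 26.04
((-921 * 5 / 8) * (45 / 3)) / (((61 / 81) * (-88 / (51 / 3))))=95116275/42944 = 2214.89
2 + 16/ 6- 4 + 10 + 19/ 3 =17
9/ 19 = 0.47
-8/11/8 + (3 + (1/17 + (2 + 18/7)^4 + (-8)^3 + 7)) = -29322168/448987 = -65.31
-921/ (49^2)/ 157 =-921/376957 = 0.00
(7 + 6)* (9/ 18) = 13/2 = 6.50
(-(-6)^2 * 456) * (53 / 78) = -145008/13 = -11154.46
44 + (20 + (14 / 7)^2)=68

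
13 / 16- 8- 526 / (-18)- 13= 1301/144 = 9.03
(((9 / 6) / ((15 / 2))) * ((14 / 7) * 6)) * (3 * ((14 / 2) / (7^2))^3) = 36/1715 = 0.02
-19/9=-2.11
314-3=311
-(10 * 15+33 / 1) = -183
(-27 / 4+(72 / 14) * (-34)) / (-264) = 1695/2464 = 0.69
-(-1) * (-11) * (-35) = 385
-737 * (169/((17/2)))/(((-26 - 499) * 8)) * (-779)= -97026787/35700 = -2717.84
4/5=0.80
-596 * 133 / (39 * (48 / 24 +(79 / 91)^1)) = -554876/783 = -708.65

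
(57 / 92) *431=24567/92 = 267.03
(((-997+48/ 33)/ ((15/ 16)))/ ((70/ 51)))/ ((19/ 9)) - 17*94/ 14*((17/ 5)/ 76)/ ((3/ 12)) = -14151089/36575 = -386.91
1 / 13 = 0.08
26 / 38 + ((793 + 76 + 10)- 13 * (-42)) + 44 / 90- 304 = 959458/855 = 1122.17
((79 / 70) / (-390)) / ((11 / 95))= -0.02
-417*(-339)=141363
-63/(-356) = 63/356 = 0.18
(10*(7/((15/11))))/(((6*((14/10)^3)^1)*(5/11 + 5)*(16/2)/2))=3025/21168 = 0.14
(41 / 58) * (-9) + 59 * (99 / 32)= 163485/928 = 176.17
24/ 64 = 3/8 = 0.38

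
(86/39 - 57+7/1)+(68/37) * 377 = 930836/1443 = 645.07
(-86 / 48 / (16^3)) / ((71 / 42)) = -301/1163264 = 0.00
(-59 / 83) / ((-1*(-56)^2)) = 59/260288 = 0.00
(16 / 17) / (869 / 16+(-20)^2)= 256/123573 = 0.00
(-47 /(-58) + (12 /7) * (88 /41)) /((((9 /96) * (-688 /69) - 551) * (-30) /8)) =528908/243822285 = 0.00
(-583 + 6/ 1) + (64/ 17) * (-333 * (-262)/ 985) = -4078121/16745 = -243.54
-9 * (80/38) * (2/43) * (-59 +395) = -241920/817 = -296.11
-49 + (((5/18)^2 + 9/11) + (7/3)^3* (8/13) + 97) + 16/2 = 2998283/46332 = 64.71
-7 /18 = -0.39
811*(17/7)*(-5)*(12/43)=-827220/301 = -2748.24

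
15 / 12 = 5/4 = 1.25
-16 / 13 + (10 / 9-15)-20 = -4109/117 = -35.12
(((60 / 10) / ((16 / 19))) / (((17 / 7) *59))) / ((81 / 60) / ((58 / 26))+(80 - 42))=57855/44916346 = 0.00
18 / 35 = 0.51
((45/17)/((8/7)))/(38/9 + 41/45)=675/1496 = 0.45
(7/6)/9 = 7/54 = 0.13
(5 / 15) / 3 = 1/9 = 0.11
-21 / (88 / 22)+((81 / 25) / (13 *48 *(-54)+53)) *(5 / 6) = -3532569/672860 = -5.25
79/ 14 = 5.64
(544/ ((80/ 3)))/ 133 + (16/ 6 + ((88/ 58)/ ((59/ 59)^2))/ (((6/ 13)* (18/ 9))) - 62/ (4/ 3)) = -1621339/38570 = -42.04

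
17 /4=4.25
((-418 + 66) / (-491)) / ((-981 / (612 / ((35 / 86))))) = -2058496/1873165 = -1.10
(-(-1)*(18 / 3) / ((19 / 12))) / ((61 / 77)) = 4.78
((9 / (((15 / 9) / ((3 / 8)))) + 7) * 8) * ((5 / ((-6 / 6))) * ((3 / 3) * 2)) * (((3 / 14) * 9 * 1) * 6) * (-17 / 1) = 994194/7 = 142027.71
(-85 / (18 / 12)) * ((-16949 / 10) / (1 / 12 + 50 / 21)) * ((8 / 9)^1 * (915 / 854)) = 23050640/621 = 37118.58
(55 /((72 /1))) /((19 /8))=55/171 = 0.32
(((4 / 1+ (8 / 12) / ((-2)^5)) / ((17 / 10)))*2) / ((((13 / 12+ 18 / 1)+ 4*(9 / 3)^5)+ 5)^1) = 955/203201 = 0.00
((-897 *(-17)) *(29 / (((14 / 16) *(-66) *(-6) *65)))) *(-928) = -21045184/1155 = -18220.94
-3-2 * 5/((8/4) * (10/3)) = -9/2 = -4.50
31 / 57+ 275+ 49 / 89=1400627/5073 = 276.09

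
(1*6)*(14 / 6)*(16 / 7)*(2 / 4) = 16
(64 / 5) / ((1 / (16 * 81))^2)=107495424/5 = 21499084.80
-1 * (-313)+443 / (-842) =263103/842 = 312.47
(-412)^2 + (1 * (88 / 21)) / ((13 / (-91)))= 169714.67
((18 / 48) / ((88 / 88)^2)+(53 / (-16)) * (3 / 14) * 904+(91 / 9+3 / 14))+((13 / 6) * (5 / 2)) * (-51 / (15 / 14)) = -447961/504 = -888.81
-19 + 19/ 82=-18.77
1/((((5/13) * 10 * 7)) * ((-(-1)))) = 13/350 = 0.04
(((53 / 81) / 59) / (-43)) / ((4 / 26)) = -689/410994 = 0.00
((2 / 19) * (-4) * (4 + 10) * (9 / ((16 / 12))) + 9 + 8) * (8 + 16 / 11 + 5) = -329.41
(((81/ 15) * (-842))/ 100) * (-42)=1909.66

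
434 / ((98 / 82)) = 2542/7 = 363.14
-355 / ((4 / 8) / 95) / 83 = -67450/83 = -812.65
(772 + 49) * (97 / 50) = 79637/50 = 1592.74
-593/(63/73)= -43289/63 = -687.13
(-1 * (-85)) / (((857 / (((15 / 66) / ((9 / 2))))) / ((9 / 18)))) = 425/169686 = 0.00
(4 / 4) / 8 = 1/8 = 0.12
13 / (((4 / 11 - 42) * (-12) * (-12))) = -143/65952 = 0.00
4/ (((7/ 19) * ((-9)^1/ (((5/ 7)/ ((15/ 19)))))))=-1444/1323 = -1.09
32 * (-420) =-13440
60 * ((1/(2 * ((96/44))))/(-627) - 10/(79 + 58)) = -137485/31236 = -4.40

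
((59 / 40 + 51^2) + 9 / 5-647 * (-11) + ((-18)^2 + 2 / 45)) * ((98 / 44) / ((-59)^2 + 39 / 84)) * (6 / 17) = 248079209/109373682 = 2.27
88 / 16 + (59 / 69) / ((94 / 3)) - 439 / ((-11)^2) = 248416/130801 = 1.90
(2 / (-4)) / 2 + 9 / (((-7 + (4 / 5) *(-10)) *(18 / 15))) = -3/4 = -0.75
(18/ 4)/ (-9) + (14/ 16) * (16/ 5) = 23/10 = 2.30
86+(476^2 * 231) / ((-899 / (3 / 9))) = -17369038/899 = -19320.40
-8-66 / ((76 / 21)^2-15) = 22394/839 = 26.69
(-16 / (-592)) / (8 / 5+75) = 5/14171 = 0.00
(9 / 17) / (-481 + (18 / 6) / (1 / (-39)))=-9/10166 = 0.00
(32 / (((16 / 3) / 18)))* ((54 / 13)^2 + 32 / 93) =9957456/5239 = 1900.64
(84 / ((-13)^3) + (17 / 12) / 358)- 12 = -113583259/9438312 = -12.03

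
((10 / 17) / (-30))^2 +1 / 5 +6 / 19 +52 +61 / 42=186695041/3459330 = 53.97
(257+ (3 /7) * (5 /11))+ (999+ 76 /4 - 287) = 988.19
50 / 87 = 0.57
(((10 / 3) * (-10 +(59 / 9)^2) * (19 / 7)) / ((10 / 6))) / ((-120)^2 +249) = 5342/437157 = 0.01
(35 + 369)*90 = 36360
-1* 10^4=-10000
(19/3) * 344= 6536/3 = 2178.67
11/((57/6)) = 22/19 = 1.16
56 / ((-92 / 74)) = -1036/23 = -45.04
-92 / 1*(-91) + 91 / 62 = 8373.47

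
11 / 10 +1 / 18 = 52/45 = 1.16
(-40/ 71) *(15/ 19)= -600/1349 = -0.44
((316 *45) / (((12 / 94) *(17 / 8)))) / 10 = 89112/17 = 5241.88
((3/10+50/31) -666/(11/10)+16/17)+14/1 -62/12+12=-50587561/86955 = -581.77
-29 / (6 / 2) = -9.67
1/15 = 0.07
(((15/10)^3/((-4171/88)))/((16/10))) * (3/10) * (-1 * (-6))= -2673/33368 = -0.08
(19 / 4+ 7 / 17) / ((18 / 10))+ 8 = 739/68 = 10.87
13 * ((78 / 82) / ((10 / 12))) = 3042/205 = 14.84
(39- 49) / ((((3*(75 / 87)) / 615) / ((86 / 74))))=-102254/37 = -2763.62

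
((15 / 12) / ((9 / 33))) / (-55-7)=-55/744 = -0.07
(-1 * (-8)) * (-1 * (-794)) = 6352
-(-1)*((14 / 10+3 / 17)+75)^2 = 42367081/7225 = 5863.96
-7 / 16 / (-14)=1/32 = 0.03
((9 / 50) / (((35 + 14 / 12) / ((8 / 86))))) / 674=54/78613675 = 0.00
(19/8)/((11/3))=57/88 = 0.65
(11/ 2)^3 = 1331/8 = 166.38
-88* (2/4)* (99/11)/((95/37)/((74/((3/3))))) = -1084248/95 = -11413.14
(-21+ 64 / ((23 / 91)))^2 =28526281/529 = 53924.92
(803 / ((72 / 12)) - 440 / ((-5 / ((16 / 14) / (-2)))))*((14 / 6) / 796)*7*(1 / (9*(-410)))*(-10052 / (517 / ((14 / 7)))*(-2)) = -5611529/155306565 = -0.04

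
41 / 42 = 0.98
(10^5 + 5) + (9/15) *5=100008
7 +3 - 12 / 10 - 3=5.80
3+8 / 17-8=-77/17 = -4.53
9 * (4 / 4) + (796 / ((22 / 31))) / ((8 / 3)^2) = 58689/352 = 166.73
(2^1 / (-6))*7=-7/3 = -2.33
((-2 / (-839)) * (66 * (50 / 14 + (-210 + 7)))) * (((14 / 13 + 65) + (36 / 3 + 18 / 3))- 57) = -64863744/76349 = -849.57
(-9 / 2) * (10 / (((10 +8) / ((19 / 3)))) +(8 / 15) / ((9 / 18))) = -619/30 = -20.63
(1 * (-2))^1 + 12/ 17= -22/17 = -1.29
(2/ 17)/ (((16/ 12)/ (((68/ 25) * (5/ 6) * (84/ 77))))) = 12/55 = 0.22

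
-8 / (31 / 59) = -15.23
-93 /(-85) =93/85 = 1.09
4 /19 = 0.21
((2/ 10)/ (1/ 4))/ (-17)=-4/85 = -0.05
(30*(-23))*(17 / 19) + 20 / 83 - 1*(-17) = -946401/1577 = -600.13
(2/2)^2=1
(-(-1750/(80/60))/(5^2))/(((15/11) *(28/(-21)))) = -231/8 = -28.88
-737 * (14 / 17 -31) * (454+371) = 311916825/17 = 18348048.53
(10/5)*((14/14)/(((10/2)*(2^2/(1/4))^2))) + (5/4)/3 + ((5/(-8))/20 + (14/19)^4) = 170587223/250216320 = 0.68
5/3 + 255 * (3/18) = 265/6 = 44.17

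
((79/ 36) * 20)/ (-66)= -395/594 = -0.66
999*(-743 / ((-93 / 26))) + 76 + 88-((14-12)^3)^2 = 207612.71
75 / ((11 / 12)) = 900/11 = 81.82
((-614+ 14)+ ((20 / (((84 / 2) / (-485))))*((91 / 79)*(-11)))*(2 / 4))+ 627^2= 93376148/237 = 393992.19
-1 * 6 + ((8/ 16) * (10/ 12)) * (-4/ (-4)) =-67/12 = -5.58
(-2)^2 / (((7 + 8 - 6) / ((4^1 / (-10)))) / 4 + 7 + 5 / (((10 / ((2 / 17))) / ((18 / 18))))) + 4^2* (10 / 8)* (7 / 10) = 3274/195 = 16.79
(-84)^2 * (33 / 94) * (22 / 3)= 853776/47 = 18165.45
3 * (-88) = -264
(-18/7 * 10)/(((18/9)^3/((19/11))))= -5.55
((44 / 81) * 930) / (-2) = -6820/27 = -252.59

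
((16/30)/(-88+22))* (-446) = 1784/495 = 3.60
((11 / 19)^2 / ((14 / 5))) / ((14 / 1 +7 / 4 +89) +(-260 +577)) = 1210/4263049 = 0.00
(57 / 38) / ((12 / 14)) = 7/4 = 1.75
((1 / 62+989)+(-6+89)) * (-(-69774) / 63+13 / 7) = 73735005/62 = 1189274.27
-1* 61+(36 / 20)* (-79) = -1016/5 = -203.20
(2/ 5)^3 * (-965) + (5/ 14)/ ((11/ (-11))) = -21741/350 = -62.12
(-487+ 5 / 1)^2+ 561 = 232885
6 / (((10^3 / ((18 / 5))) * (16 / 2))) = 27/10000 = 0.00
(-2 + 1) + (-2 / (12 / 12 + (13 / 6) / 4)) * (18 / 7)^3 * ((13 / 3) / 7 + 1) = -36.71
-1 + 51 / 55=-4/55 = -0.07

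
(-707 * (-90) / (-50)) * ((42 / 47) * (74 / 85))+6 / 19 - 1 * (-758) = -87948076/379525 = -231.73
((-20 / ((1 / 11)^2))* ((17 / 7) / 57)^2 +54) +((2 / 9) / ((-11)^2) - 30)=125910034/6421107 = 19.61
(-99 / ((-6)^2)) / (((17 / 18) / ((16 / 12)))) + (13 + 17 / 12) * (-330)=-161887/34 = -4761.38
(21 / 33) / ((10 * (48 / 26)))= 0.03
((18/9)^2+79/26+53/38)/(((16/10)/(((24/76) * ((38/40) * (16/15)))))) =2083/1235 = 1.69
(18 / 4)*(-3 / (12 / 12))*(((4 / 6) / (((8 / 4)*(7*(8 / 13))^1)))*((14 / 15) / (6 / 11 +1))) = -429/680 = -0.63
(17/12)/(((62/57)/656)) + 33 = 887.39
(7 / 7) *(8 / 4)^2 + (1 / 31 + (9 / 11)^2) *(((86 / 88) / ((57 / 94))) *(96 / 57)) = 263851004/44685663 = 5.90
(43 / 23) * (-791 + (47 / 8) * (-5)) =-282209/184 = -1533.74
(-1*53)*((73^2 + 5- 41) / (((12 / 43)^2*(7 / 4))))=-518698121/252 = -2058325.88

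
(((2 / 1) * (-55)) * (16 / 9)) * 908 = -1598080/9 = -177564.44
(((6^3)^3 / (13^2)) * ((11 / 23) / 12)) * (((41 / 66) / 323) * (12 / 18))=3825792/1255501 = 3.05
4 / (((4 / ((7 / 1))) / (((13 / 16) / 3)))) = 91/48 = 1.90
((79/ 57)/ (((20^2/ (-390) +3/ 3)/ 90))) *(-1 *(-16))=-77835.79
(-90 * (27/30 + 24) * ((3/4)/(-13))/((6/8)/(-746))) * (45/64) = -37615185/416 = -90421.12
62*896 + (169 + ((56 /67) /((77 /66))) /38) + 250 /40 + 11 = 283819265/5092 = 55738.27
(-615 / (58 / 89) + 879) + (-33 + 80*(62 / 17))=191341/986 = 194.06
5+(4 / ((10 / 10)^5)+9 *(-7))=-54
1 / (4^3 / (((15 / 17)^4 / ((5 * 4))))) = 10125/21381376 = 0.00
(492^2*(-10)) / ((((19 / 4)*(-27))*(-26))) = -537920/741 = -725.94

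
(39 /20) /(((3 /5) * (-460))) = -13/1840 = -0.01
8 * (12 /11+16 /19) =3232/209 = 15.46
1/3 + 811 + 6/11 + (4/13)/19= 6617756/8151 = 811.89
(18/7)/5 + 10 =368/35 = 10.51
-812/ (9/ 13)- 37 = -1209.89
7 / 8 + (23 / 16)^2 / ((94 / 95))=2.96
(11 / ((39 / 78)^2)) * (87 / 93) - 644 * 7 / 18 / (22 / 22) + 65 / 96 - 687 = -7995971/8928 = -895.61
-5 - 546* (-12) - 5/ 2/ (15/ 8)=19637/3 = 6545.67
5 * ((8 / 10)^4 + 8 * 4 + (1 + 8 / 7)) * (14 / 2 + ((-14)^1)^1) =-151167/125 = -1209.34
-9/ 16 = -0.56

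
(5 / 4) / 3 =5/12 = 0.42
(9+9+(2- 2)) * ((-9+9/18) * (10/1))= -1530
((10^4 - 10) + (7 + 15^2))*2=20444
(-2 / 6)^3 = -1/27 = -0.04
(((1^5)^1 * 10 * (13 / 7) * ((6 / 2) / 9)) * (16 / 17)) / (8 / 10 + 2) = 5200/2499 = 2.08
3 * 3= 9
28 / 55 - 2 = -82/55 = -1.49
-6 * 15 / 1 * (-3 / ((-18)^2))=5/6 = 0.83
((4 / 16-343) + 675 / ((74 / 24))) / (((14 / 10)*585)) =-6109/40404 = -0.15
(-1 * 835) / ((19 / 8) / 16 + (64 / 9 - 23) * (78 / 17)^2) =30888320/12368013 = 2.50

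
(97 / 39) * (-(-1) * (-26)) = -194/3 = -64.67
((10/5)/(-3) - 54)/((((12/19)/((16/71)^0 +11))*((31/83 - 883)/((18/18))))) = 129314/109887 = 1.18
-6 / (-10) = 3/5 = 0.60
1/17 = 0.06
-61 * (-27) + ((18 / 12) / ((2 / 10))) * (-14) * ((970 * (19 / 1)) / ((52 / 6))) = -2881314/13 = -221639.54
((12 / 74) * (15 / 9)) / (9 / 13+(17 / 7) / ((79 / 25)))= 35945/194287 = 0.19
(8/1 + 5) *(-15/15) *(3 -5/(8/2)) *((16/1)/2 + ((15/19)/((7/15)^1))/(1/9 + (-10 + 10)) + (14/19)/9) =-362687/684 = -530.24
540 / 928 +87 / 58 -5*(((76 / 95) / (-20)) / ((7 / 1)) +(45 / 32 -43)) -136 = 2406093/32480 = 74.08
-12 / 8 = -3/2 = -1.50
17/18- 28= -487/18 = -27.06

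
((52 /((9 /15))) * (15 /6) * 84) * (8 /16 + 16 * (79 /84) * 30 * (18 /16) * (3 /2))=13873600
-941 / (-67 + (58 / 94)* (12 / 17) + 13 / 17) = 751859/52574 = 14.30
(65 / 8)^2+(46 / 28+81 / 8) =34847/448 = 77.78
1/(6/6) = 1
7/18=0.39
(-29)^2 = 841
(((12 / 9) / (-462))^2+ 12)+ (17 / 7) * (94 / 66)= 7424113/480249 = 15.46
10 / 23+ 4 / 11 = 202/253 = 0.80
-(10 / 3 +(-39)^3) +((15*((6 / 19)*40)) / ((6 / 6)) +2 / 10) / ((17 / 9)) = 287870918/4845 = 59416.08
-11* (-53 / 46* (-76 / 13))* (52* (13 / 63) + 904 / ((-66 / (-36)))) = -703184072/18837 = -37329.94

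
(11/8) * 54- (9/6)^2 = 72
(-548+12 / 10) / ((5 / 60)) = -6561.60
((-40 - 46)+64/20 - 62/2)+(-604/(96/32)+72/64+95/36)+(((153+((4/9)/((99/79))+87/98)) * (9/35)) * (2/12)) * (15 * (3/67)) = -416896379/1358280 = -306.93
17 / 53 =0.32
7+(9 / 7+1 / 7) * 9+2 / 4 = 285/14 = 20.36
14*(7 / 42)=7/3 = 2.33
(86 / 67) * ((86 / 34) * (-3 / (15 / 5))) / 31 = -3698/35309 = -0.10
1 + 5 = 6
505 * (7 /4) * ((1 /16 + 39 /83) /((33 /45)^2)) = 874.88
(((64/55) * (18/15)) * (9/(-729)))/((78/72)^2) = -2048/139425 = -0.01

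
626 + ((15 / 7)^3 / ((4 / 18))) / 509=218613299/349174 = 626.09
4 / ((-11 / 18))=-72/11 = -6.55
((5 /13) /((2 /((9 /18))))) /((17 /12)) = 15/221 = 0.07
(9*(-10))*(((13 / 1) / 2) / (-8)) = 73.12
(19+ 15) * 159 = 5406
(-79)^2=6241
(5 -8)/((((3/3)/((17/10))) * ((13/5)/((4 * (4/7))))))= -408/91 = -4.48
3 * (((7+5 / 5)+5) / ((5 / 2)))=78/5 = 15.60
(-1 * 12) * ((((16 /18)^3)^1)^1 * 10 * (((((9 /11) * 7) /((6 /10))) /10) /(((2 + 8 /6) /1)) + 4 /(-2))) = 386048/2673 = 144.42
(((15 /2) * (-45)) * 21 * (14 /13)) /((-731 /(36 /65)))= 714420/123539 = 5.78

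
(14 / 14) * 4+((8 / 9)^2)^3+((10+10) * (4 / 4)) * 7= 76789648/531441 = 144.49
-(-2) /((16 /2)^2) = 0.03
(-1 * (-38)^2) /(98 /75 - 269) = 108300/20077 = 5.39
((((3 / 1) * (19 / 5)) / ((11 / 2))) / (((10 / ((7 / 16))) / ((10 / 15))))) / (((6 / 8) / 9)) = 399/550 = 0.73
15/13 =1.15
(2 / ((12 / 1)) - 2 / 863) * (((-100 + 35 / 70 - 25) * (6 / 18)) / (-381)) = 70633/3945636 = 0.02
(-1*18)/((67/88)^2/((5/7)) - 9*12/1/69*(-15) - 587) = 1781120/55680799 = 0.03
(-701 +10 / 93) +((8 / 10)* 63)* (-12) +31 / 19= -11521378/8835 = -1304.06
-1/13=-0.08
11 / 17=0.65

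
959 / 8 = 119.88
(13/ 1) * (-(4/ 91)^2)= -16/637 = -0.03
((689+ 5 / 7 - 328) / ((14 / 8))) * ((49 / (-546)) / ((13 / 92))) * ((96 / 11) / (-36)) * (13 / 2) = 621184/3003 = 206.85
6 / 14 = 3/7 = 0.43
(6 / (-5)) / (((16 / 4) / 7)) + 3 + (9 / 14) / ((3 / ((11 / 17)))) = 618/595 = 1.04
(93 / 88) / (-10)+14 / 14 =787/880 = 0.89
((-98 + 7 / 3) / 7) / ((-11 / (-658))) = -26978/33 = -817.52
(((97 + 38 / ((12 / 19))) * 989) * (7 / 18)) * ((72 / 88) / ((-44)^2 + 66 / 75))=163209725/6391704 = 25.53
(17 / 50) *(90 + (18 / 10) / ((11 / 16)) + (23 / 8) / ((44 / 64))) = 4114/125 = 32.91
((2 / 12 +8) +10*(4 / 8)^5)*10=2035/24 = 84.79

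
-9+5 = -4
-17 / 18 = -0.94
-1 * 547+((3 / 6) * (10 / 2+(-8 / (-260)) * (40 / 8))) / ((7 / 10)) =-49442/91 = -543.32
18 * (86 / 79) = 1548/79 = 19.59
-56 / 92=-14/23 = -0.61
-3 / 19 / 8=-3/152 = -0.02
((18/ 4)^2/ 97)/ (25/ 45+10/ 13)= 9477/60140 = 0.16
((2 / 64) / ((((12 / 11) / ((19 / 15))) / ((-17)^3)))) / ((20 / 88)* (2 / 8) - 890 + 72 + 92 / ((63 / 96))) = 0.26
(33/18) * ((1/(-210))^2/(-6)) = -11/1587600 = 0.00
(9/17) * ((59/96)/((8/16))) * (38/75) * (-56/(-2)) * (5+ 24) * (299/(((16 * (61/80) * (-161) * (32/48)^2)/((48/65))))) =-1755486/25925 = -67.71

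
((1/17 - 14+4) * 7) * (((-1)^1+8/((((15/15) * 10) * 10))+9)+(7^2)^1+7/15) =-5105828/1275 = -4004.57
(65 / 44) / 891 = 65/39204 = 0.00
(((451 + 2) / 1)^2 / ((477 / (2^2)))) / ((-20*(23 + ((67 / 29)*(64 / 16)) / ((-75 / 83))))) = -9918435/1472393 = -6.74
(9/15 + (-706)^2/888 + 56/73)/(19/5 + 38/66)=501523693/3900244 = 128.59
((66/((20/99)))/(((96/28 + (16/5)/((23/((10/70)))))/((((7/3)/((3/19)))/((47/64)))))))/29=31091676/472961 = 65.74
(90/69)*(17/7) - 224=-35554/161 = -220.83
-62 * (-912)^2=-51568128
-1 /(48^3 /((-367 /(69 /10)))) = 1835/3815424 = 0.00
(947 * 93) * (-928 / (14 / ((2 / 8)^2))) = -2554059/7 = -364865.57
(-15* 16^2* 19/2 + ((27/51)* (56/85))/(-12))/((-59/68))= 210854568/5015 = 42044.78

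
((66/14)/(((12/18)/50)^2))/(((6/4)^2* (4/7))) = 20625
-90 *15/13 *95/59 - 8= -175.21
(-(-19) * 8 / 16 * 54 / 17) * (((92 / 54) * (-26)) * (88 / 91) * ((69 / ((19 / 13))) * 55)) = -399416160/119 = -3356438.32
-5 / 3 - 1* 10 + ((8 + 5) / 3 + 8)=2/3 = 0.67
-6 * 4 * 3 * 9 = -648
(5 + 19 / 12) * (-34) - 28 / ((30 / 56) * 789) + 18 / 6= -5228693/23670 = -220.90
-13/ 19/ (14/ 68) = -442/133 = -3.32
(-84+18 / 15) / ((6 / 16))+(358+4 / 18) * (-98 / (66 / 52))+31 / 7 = -289765501/10395 = -27875.47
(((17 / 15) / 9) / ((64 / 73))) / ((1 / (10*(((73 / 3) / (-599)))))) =-90593/1552608 = -0.06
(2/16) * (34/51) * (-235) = -235/12 = -19.58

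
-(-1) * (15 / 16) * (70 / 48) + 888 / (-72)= -4211/384 = -10.97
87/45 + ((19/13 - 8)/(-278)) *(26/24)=10891/5560 = 1.96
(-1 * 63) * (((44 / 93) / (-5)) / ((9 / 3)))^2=-13552/216225 = -0.06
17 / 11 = 1.55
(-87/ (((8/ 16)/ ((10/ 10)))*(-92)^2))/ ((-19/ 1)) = 87/80408 = 0.00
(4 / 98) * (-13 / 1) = -26/49 = -0.53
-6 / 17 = -0.35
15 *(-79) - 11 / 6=-1186.83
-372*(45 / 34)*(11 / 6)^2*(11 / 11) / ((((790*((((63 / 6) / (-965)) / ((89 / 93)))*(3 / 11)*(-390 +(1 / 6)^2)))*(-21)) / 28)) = 914503480/395941917 = 2.31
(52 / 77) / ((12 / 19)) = 247/231 = 1.07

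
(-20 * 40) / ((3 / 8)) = -6400/3 = -2133.33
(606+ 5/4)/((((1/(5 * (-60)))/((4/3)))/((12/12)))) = -242900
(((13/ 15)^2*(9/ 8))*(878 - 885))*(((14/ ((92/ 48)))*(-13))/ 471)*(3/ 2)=322959/180550 = 1.79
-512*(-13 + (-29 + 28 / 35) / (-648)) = 6633.72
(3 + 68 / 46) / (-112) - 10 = -25863/2576 = -10.04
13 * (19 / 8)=247/8 = 30.88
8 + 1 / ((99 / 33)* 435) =8.00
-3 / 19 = -0.16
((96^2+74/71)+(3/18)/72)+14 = 283134599/30672 = 9231.04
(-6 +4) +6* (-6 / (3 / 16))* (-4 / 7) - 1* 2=740/7 = 105.71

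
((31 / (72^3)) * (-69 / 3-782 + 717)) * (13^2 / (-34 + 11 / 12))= 0.04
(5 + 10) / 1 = 15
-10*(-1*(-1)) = -10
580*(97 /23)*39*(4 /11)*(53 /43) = 465157680/10879 = 42757.39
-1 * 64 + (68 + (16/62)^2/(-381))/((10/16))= 82015072/1830705 = 44.80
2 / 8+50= 201/4 = 50.25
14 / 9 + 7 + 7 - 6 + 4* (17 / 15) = 634/45 = 14.09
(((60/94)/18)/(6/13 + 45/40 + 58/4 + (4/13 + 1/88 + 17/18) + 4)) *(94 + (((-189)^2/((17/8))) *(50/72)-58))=170795196/8781809 = 19.45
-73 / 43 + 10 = 357/43 = 8.30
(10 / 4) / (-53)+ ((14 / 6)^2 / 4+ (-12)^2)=277259/1908 = 145.31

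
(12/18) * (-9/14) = -3/7 = -0.43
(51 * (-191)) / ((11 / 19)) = -185079/11 = -16825.36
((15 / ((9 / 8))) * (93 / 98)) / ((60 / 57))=589/49 = 12.02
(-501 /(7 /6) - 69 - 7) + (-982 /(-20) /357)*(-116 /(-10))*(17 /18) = -4762061/9450 = -503.92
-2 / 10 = -1/5 = -0.20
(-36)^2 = 1296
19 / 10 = 1.90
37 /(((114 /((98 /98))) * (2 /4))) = 0.65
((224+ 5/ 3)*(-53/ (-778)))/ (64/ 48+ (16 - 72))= -35881/127592 = -0.28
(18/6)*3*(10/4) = 45/2 = 22.50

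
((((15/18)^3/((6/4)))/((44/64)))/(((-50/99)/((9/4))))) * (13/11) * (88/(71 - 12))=-260/59 = -4.41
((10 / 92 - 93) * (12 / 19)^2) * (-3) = 922968/8303 = 111.16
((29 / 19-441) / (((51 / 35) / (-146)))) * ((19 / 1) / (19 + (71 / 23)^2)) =806129875/27489 = 29325.54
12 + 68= 80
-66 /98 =-33/49 = -0.67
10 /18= 5/9 = 0.56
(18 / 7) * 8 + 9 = 207/7 = 29.57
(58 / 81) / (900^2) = 29/32805000 = 0.00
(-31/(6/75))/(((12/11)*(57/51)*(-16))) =144925/7296 = 19.86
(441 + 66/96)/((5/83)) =586561/80 = 7332.01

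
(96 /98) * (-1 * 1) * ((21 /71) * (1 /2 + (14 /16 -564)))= 11574/71 = 163.01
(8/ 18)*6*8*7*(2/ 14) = 64/3 = 21.33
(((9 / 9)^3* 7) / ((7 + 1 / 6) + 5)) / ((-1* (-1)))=42/73 = 0.58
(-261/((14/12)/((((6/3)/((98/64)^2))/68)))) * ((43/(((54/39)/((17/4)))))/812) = -53664/117649 = -0.46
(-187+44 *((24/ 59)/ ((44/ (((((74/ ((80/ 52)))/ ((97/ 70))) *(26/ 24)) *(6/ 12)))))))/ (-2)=89.68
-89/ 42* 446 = -19847/21 = -945.10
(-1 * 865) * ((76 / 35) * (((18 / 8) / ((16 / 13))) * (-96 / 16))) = 1153737/56 = 20602.45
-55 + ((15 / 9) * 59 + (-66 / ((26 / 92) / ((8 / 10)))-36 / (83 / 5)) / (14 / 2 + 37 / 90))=17.83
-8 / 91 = -0.09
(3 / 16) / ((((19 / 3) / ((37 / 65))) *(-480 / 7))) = -777/3161600 = 0.00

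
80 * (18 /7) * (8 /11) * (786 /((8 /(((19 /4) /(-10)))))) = -537624/77 = -6982.13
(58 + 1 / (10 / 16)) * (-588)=-175224/5 = -35044.80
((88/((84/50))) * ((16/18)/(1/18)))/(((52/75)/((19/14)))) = 1045000/637 = 1640.50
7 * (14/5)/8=49/20 = 2.45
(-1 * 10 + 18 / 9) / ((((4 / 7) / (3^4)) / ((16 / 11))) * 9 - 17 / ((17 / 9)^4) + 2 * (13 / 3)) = -9904608/9130663 = -1.08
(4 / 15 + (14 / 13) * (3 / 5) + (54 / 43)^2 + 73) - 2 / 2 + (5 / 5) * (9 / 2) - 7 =51912629/721110 = 71.99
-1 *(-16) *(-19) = -304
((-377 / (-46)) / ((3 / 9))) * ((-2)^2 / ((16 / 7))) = 7917/184 = 43.03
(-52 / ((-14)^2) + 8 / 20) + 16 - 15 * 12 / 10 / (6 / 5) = 278/245 = 1.13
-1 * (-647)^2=-418609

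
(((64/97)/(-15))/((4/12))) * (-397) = 25408/485 = 52.39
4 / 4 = 1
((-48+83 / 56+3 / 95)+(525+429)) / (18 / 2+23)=4827973/170240 = 28.36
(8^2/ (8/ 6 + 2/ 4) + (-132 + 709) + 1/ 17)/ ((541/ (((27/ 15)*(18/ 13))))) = 18538956/6575855 = 2.82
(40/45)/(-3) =-8/27 = -0.30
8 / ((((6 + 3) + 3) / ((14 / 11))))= 28/33 = 0.85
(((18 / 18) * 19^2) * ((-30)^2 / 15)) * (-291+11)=-6064800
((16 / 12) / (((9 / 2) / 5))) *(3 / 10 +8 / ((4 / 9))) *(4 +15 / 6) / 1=1586/9 = 176.22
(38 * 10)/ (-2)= -190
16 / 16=1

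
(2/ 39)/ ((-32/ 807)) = -1.29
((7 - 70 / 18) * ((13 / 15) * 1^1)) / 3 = 364/405 = 0.90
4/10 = 2/5 = 0.40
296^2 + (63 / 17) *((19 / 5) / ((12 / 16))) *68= 444464/5 = 88892.80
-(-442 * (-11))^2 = -23639044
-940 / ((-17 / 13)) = 12220/17 = 718.82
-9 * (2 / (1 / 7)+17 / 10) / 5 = -1413/50 = -28.26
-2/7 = -0.29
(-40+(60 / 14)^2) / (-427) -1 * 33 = -32.95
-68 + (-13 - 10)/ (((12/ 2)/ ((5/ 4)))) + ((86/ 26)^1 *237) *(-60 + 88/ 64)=-1795181/39 = -46030.28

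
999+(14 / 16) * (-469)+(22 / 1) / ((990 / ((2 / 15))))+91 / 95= 60491509/102600 = 589.59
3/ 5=0.60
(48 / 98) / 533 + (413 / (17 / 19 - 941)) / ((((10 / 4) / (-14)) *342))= 6549979/807407055 = 0.01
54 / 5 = 10.80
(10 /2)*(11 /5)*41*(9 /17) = 4059/17 = 238.76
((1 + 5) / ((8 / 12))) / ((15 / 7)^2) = 49/25 = 1.96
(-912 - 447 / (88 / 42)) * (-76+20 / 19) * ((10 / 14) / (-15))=-5875780/1463 = -4016.25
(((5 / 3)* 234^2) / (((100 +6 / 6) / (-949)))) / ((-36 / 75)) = 180428625/101 = 1786422.03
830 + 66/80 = 33233/40 = 830.82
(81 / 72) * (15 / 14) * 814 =54945/56 = 981.16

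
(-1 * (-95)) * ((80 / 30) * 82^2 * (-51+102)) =86874080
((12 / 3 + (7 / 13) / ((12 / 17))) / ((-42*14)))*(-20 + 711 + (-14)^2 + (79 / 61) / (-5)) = -8372867/1165710 = -7.18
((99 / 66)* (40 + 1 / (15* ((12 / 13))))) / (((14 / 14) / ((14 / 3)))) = 50491/180 = 280.51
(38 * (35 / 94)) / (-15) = -0.94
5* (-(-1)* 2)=10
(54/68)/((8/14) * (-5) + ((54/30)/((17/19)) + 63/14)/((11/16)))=10395/86584 = 0.12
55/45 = 11/9 = 1.22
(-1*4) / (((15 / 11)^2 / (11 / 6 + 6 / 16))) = -6413/1350 = -4.75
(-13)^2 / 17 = 169/17 = 9.94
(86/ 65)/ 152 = 43/4940 = 0.01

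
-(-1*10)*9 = 90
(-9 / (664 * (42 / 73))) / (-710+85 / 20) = 73/2186884 = 0.00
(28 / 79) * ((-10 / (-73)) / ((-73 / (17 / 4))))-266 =-111984796/420991 = -266.00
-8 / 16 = -1/2 = -0.50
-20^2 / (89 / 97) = -38800/89 = -435.96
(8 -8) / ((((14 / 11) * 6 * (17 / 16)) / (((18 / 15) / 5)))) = 0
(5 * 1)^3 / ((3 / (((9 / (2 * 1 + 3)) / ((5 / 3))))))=45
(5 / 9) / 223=5/2007 = 0.00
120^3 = 1728000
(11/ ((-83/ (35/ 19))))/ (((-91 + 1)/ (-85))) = -6545/28386 = -0.23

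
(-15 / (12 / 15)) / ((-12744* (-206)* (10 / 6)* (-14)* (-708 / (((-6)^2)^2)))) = -45/80313632 = 0.00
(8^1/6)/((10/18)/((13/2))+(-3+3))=78/5 = 15.60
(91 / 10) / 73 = 91/730 = 0.12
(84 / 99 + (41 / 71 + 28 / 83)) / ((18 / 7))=2400349/3500442 = 0.69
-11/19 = -0.58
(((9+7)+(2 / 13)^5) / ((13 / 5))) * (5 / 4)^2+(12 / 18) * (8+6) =274386277/14480427 = 18.95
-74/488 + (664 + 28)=168811/244 = 691.85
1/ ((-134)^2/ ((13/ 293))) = 13/5261108 = 0.00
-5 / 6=-0.83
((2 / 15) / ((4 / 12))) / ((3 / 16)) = 2.13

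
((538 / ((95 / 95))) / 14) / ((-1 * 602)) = -269/4214 = -0.06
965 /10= 193/2 = 96.50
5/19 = 0.26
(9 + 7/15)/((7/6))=284/35 = 8.11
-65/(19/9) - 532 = -10693/19 = -562.79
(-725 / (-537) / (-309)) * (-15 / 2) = 3625/110622 = 0.03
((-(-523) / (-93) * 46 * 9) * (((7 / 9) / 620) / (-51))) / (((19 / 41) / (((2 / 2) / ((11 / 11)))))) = 3452323/27936270 = 0.12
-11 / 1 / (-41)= 11/41 = 0.27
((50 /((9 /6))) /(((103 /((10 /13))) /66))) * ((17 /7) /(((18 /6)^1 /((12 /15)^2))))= 239360/28119 = 8.51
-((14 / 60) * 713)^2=-24910081/900 = -27677.87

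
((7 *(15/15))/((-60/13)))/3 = -91/180 = -0.51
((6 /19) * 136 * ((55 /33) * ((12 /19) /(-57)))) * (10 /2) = -27200/6859 = -3.97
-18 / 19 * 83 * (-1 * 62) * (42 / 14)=277884/19 = 14625.47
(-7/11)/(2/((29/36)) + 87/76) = -15428/87945 = -0.18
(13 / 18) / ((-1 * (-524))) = 13/9432 = 0.00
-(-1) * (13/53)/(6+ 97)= 13/5459 = 0.00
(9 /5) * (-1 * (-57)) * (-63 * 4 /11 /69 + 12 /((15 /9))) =4456944/6325 = 704.66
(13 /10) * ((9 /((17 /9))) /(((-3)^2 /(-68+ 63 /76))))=-119457/2584 = -46.23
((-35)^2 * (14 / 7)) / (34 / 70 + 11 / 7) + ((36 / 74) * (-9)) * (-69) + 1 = 1990115/1332 = 1494.08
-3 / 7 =-0.43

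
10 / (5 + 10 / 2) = 1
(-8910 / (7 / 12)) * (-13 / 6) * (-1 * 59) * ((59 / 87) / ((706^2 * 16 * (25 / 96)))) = -80640846/126478135 = -0.64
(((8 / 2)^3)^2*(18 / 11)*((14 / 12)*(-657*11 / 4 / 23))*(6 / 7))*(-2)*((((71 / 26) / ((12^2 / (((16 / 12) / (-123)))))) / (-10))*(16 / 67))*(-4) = -84918272/4106765 = -20.68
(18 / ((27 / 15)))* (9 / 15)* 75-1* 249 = 201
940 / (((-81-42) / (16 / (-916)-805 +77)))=52237680/9389 = 5563.71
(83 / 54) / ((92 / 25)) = 2075/4968 = 0.42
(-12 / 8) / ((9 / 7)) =-7/6 = -1.17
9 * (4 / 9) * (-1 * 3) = -12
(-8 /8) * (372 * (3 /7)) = -1116/7 = -159.43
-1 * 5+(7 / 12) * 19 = 73/12 = 6.08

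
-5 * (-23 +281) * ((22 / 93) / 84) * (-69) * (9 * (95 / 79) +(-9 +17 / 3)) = 96551125/51429 = 1877.37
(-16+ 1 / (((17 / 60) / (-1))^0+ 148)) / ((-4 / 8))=4766/149 = 31.99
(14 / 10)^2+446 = 11199/25 = 447.96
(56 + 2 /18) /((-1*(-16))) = 3.51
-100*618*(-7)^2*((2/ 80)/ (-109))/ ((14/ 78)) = 421785/109 = 3869.59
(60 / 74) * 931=27930/37 = 754.86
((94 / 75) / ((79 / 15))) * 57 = 5358/395 = 13.56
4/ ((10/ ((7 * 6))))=84/5 = 16.80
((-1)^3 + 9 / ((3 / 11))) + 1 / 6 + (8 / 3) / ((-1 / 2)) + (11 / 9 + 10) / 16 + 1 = 4109/144 = 28.53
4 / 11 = 0.36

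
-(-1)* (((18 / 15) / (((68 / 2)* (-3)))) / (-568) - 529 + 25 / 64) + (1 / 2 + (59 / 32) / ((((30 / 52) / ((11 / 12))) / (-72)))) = -285444629/386240 = -739.03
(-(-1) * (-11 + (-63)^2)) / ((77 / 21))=11874/11 = 1079.45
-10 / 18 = -5/9 = -0.56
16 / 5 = 3.20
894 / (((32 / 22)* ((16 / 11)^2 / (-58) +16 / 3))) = 51761259/446080 = 116.04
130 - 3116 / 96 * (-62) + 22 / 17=437317/204 = 2143.71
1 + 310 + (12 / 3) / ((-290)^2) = 6538776/21025 = 311.00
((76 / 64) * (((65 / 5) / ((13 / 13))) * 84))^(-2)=16/26904969 = 0.00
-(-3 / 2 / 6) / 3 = 1/12 = 0.08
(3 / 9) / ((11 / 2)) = 2/33 = 0.06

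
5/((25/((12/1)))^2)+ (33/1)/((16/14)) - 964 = -933973/1000 = -933.97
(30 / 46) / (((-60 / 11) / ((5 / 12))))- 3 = -3367/1104 = -3.05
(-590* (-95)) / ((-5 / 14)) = -156940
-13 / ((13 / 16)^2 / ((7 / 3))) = -1792/39 = -45.95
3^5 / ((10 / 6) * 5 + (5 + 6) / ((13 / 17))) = 9477/886 = 10.70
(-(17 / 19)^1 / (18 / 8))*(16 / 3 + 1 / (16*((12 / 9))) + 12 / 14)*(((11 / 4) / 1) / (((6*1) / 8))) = -1567621/172368 = -9.09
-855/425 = -171/85 = -2.01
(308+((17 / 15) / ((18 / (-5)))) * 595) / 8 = 6517/432 = 15.09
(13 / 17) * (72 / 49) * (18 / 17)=16848/14161 = 1.19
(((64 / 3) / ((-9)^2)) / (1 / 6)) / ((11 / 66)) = 256/27 = 9.48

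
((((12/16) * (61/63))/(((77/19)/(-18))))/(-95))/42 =61/75460 = 0.00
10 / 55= 2/11 = 0.18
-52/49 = -1.06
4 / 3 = 1.33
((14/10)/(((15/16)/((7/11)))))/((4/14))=2744/825 = 3.33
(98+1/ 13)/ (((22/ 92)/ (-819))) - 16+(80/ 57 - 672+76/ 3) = -70342254/209 = -336565.81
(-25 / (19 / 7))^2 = 84.83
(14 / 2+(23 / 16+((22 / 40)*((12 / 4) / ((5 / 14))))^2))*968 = 36036099/1250 = 28828.88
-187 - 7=-194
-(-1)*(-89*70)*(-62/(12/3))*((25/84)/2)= 344875/24 = 14369.79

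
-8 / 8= -1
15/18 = 0.83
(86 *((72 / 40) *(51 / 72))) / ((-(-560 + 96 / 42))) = 0.20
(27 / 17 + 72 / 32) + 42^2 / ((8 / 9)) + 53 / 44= 744089/374 = 1989.54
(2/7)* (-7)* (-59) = 118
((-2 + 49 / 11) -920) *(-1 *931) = 9396583/11 = 854234.82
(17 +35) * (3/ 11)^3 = 1404/1331 = 1.05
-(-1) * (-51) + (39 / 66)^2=-24515/484 = -50.65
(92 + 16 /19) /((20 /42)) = 18522/95 = 194.97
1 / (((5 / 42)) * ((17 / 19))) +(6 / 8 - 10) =47/340 = 0.14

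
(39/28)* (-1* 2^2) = -39/7 = -5.57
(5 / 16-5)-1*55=-955/16 = -59.69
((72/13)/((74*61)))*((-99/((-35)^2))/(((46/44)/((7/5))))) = -78408/590487625 = 0.00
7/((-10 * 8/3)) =-21/80 = -0.26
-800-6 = -806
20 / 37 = 0.54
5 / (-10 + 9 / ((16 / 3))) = -80/133 = -0.60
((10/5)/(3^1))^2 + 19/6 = 65/18 = 3.61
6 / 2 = 3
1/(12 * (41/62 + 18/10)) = 155/4578 = 0.03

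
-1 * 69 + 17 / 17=-68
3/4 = 0.75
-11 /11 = -1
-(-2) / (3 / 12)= 8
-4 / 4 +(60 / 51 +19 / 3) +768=39500/51 = 774.51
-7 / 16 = -0.44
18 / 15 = 6/5 = 1.20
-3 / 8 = -0.38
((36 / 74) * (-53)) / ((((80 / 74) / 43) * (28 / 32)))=-41022/35 = -1172.06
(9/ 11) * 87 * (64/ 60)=4176/55 = 75.93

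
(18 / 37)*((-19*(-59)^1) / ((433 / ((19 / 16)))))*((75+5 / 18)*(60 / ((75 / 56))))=80808406/16021 = 5043.91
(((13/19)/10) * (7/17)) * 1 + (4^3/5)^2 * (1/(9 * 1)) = 2650111/145350 = 18.23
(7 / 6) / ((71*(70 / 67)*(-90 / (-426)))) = 67/900 = 0.07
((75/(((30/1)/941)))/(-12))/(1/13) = -61165/24 = -2548.54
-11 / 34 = -0.32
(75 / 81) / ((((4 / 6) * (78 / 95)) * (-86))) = -0.02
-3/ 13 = -0.23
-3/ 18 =-1/6 = -0.17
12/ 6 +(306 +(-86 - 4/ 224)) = 12431/56 = 221.98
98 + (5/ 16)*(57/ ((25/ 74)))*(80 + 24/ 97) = 2099587/485 = 4329.05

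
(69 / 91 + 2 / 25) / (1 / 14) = 3814/325 = 11.74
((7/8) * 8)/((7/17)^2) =289/7 = 41.29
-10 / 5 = -2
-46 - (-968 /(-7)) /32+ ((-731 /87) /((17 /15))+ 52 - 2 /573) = -2670085/465276 = -5.74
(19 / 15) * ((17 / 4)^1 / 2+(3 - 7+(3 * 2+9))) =16.62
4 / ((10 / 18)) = 36/5 = 7.20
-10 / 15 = -2/3 = -0.67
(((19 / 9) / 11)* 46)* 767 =6771.29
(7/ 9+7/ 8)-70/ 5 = -889/72 = -12.35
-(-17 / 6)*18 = 51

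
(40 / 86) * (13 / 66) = 130/1419 = 0.09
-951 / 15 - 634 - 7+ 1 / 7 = -24649/35 = -704.26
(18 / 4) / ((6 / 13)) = 39/4 = 9.75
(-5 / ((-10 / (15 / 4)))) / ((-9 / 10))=-25/12 = -2.08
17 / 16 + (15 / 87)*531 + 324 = 193309/464 = 416.61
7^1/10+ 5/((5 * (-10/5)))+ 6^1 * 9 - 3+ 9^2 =661/5 = 132.20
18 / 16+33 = 34.12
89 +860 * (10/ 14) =4923/7 = 703.29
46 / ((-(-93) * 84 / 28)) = 46/279 = 0.16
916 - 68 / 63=57640/63 = 914.92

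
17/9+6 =7.89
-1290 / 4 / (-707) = 645/1414 = 0.46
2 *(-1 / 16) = -1/8 = -0.12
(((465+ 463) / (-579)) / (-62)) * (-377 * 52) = -9096256/17949 = -506.78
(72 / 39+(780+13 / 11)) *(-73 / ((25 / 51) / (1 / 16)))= -416875479/57200 = -7288.03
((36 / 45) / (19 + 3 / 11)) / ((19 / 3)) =33/5035 = 0.01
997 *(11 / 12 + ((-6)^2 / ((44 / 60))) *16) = 103489597/132 = 784012.10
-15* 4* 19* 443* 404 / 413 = -204028080/413 = -494014.72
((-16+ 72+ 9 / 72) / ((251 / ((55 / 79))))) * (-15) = -370425/158632 = -2.34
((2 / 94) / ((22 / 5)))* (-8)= -20/517 = -0.04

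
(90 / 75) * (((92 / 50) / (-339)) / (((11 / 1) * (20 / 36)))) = -828/776875 = 0.00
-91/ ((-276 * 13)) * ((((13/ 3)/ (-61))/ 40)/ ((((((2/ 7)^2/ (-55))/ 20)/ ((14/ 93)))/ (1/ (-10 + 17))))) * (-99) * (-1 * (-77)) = -207722515/2087664 = -99.50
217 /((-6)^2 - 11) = 217/25 = 8.68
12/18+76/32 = 73/24 = 3.04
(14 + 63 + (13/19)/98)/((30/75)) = 716935/3724 = 192.52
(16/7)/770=8/2695 = 0.00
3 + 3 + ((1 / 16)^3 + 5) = 11.00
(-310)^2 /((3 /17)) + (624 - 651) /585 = 106190491/195 = 544566.62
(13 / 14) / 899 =13/12586 = 0.00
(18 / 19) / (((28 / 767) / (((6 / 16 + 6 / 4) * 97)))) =10043865/2128 = 4719.86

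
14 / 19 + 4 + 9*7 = 1287/19 = 67.74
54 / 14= 27/7 = 3.86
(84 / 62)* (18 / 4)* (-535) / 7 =-14445/31 = -465.97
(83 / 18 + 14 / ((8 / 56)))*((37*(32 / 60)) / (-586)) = -136678/39555 = -3.46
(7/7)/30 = 1/30 = 0.03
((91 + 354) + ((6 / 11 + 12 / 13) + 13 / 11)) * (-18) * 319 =-33415308/13 = -2570408.31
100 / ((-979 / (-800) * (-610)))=-8000/59719 = -0.13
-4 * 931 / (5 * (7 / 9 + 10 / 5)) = -33516/125 = -268.13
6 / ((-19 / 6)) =-1.89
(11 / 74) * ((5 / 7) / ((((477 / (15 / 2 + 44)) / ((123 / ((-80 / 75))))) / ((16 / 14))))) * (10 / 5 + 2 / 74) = -87099375/28442344 = -3.06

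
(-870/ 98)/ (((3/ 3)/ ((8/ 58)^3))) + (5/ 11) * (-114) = -51.84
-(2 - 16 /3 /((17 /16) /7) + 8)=1282/51 = 25.14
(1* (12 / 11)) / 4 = 3/11 = 0.27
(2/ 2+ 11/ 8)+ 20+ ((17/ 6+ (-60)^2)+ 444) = 97661/24 = 4069.21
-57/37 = -1.54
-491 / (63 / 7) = -491/9 = -54.56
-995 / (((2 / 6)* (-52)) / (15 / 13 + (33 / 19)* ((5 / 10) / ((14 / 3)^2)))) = 345009285/5034848 = 68.52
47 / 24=1.96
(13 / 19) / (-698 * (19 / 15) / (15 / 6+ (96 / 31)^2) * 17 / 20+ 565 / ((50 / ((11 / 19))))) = -2384850/193858459 = -0.01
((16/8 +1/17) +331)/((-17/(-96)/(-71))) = -38592192/289 = -133537.00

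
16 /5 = 3.20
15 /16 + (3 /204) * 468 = 7.82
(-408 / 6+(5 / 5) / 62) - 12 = -4959/62 = -79.98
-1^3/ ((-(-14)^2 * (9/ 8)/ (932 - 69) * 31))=1726/13671 = 0.13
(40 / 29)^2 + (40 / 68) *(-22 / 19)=331780/271643 = 1.22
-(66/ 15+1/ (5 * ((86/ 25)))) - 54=-25137/430 = -58.46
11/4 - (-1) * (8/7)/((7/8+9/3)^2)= 76045/26908 = 2.83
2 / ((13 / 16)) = 32/13 = 2.46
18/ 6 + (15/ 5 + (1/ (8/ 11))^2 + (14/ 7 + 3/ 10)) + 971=313981/320 = 981.19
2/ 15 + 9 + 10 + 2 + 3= 362/15 = 24.13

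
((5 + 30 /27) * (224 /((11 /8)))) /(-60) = -16.59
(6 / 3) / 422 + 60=12661/211 = 60.00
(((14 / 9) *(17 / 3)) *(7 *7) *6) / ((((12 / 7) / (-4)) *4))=-40817/27 = -1511.74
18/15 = 6/5 = 1.20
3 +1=4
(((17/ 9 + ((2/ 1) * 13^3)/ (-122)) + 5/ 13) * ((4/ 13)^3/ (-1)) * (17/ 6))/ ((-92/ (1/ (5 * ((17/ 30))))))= -3853168/360639747 = -0.01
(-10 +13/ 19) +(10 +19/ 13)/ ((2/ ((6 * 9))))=74136/247 = 300.15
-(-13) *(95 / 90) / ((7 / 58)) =7163/63 = 113.70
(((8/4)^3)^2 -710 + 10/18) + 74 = -5143/9 = -571.44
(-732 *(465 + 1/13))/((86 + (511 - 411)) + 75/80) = -1821.12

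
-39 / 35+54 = 1851/35 = 52.89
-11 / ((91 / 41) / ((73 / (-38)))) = 32923/3458 = 9.52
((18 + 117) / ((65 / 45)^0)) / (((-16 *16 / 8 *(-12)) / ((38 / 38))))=45/128 = 0.35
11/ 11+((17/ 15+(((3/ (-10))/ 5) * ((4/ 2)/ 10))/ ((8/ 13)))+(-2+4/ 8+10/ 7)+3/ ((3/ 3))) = 211781/42000 = 5.04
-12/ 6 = -2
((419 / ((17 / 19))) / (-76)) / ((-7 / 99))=41481/476 = 87.14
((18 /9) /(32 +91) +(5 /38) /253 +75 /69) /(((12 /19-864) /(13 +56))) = -0.09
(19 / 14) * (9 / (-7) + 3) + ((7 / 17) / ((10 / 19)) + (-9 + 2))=-32413/8330 = -3.89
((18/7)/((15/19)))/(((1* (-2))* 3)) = -19/35 = -0.54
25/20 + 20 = 21.25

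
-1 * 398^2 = -158404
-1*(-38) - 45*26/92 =1163/46 = 25.28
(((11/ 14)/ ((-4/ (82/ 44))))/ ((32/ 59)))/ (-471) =2419/1688064 = 0.00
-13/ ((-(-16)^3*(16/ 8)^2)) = -13/16384 = 0.00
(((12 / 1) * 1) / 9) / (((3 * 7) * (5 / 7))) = 4/45 = 0.09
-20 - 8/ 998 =-9984/499 = -20.01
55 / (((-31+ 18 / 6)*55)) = -1/28 = -0.04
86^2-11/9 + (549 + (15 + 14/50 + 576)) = 1920388/225 = 8535.06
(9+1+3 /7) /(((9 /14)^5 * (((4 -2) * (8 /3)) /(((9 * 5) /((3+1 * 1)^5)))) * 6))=876365/6718464 = 0.13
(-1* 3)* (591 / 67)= -1773/67 = -26.46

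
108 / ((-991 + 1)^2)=1/9075 = 0.00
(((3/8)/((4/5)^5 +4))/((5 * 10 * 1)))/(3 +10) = 125/937664 = 0.00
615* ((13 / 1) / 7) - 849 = 2052/7 = 293.14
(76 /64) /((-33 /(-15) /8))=95/22 = 4.32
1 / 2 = 0.50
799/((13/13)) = 799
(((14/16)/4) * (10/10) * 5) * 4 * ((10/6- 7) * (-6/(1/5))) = 700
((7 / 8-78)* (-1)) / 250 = 617/2000 = 0.31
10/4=5/2 = 2.50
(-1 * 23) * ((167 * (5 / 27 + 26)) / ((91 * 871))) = -1.27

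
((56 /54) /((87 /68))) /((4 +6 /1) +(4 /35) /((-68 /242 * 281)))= 79584820/981710523 = 0.08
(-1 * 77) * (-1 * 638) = 49126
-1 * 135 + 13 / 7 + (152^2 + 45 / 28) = 643229/28 = 22972.46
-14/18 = -7/9 = -0.78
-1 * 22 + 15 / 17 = -359/17 = -21.12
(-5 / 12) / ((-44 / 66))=5/8 = 0.62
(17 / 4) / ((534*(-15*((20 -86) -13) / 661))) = 11237/2531160 = 0.00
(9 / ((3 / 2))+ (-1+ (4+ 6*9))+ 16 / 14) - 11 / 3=60.48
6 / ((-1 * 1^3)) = -6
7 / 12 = 0.58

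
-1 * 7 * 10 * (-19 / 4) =665/2 = 332.50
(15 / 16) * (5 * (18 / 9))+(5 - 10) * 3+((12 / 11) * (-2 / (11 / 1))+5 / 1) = -797/968 = -0.82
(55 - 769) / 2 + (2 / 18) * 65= -3148/9 = -349.78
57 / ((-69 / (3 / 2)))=-57/46 = -1.24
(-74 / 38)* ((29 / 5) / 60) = -1073/5700 = -0.19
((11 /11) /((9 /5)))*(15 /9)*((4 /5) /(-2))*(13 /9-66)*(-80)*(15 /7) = -332000/81 = -4098.77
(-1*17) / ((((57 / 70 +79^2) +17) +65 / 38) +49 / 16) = -180880/66644569 = 0.00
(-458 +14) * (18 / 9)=-888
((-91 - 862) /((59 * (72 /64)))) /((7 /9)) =-7624/413 = -18.46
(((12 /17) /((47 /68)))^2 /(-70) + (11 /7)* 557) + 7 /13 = 880271524/1005095 = 875.81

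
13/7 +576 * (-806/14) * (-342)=79387789/7 = 11341112.71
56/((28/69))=138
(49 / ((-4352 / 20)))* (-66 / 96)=2695/17408 = 0.15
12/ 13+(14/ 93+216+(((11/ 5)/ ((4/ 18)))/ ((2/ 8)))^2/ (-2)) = -17137768/30225 = -567.01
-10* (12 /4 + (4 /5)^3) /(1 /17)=-597.04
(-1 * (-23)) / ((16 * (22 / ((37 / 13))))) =851/4576 = 0.19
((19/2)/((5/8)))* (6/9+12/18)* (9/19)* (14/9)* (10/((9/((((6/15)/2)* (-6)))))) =-896/45 = -19.91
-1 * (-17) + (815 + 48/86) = 35800/43 = 832.56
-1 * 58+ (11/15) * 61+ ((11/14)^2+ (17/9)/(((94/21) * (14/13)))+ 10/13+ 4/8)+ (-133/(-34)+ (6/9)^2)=-303791477/45806670 = -6.63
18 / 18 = 1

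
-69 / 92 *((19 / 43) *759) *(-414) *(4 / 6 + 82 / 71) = 579118518/3053 = 189688.35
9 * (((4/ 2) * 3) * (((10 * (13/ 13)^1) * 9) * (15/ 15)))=4860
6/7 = 0.86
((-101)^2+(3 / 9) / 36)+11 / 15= 10201.74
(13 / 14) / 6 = 13/84 = 0.15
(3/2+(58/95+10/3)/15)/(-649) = -15073/5548950 = 0.00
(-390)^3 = -59319000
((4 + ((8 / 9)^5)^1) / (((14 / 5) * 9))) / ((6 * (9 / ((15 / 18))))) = 1681025/602654094 = 0.00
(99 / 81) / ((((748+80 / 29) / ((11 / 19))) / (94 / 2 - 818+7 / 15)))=-0.73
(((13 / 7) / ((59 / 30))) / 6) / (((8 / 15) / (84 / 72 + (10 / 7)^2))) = 306475/323792 = 0.95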